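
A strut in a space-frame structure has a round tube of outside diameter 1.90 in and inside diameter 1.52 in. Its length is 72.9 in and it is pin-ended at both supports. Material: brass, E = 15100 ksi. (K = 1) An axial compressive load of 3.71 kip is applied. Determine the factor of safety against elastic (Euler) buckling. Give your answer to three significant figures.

d_o = 1.90 in, d_i = 1.52 in
I = π(d_o⁴ − d_i⁴)/64 = π(1.90⁴ − 1.520⁴)/64 = 0.3777 in⁴
Effective length L_e = K·L = 1 × 72.9 = 72.90 in
P_cr = π²EI / L_e² = π² × 15100×10³ × 0.3777 / 72.90² = 1.059×10^4 lb
Factor of safety n = P_cr / P = 10.591 / 3.71 = 2.85

n ≈ 2.85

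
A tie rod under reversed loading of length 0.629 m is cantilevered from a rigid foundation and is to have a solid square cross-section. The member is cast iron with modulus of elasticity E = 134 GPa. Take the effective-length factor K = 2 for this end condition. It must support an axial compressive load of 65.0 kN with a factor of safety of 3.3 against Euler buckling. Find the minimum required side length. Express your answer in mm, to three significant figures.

Required P_cr = n·P = 3.3 × 65.0 = 214.5 kN
L_e = K·L = 2 × 0.629 = 1.258 m
Required I = P_cr·L_e²/(π²E) = 2.145×10^5 × 1.258² / (π² × 1.34×10^11) = 2.567×10^-7 m⁴
I_req = 2.567×10^5 mm⁴
Solid square: I = a⁴/12  ⇒  a = (12I)^(1/4) = (12×2.567×10^5)^(1/4) = 41.9 mm

a ≈ 41.9 mm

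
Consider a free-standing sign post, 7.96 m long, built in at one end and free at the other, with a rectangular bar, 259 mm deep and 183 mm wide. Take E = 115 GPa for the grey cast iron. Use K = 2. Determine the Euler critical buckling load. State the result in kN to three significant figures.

Buckling occurs about the weak axis: I_min = h·b³/12 with b = 183 mm (the shorter side).
I_min = 259×183³/12 = 1.323×10^8 mm⁴
I = 1.323×10^8 mm⁴ = 1.323×10^-4 m⁴
Effective length L_e = K·L = 2 × 7.96 = 15.92 m
P_cr = π²EI / L_e² = π² × 115×10⁹ × 1.323×10^-4 / 15.92² = 5.924×10^5 N

P_cr ≈ 592 kN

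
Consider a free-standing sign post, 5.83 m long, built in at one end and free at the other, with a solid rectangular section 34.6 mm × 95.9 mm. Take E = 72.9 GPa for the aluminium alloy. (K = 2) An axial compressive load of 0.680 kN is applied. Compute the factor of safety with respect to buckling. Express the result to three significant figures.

n ≈ 2.58

Buckling occurs about the weak axis: I_min = h·b³/12 with b = 34.6 mm (the shorter side).
I_min = 95.9×34.6³/12 = 3.310×10^5 mm⁴
I = 3.310×10^5 mm⁴ = 3.310×10^-7 m⁴
Effective length L_e = K·L = 2 × 5.83 = 11.66 m
P_cr = π²EI / L_e² = π² × 72.9×10⁹ × 3.310×10^-7 / 11.66² = 1.752×10^3 N
Factor of safety n = P_cr / P = 1.7518 / 0.680 = 2.58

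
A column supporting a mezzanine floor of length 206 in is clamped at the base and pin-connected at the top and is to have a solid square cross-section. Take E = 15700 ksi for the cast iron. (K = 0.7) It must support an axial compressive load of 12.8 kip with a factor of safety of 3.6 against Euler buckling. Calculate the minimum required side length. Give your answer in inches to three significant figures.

Required P_cr = n·P = 3.6 × 12.8 = 46.08 kip
L_e = K·L = 0.7 × 206 = 144.2 in
Required I = P_cr·L_e²/(π²E) = 4.608×10^4 × 144.2² / (π² × 1.57×10^7) = 6.184 in⁴
Solid square: I = a⁴/12  ⇒  a = (12I)^(1/4) = (12×6.184)^(1/4) = 2.93 in

a ≈ 2.93 in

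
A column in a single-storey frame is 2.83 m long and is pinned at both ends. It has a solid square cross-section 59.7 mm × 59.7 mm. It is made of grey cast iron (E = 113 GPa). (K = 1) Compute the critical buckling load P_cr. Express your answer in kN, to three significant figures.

I = a⁴/12 = 59.7⁴/12 = 1.059×10^6 mm⁴
I = 1.059×10^6 mm⁴ = 1.059×10^-6 m⁴
Effective length L_e = K·L = 1 × 2.83 = 2.830 m
P_cr = π²EI / L_e² = π² × 113×10⁹ × 1.059×10^-6 / 2.830² = 1.474×10^5 N

P_cr ≈ 147 kN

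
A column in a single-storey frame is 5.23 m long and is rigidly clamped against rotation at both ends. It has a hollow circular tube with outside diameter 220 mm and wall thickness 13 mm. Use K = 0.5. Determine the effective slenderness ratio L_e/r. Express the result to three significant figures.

Inner diameter d_i = 220 − 2×13 = 194.0 mm
I = π(d_o⁴ − d_i⁴)/64 = π(220⁴ − 194.0⁴)/64 = 4.546×10^7 mm⁴
A = 8.454×10^3 mm²;  r_min = √(I/A) = √(4.546×10^7/8.454×10^3) = 73.33 mm
L_e = K·L = 0.5 × 5.23 m = 2.615 m = 2615.0 mm
λ = L_e / r_min = 2615.0 / 73.33 = 35.7

λ ≈ 35.7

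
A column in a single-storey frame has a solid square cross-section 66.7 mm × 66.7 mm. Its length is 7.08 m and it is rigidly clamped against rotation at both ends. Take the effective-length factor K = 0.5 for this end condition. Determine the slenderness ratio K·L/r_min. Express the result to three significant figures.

For a square r = a/√12 = 66.7/√12 = 19.25 mm
L_e = K·L = 0.5 × 7.08 m = 3.540 m = 3540.0 mm
λ = L_e / r_min = 3540.0 / 19.25 = 184

λ ≈ 184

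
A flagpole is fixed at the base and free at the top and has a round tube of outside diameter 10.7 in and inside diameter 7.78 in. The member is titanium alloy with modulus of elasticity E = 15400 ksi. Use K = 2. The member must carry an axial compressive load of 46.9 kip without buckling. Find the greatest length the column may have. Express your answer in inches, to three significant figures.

d_o = 10.7 in, d_i = 7.78 in
I = π(d_o⁴ − d_i⁴)/64 = π(10.7⁴ − 7.780⁴)/64 = 463.6 in⁴
At the buckling limit P_cr = P = 4.690×10^4 lb
From P_cr = π²EI/(K·L)²:  L = (1/K)·√(π²EI/P_cr) = (1/2)·√(π²×1.54×10^7×463.6/4.690×10^4)
L = 613 in

L_max ≈ 613 in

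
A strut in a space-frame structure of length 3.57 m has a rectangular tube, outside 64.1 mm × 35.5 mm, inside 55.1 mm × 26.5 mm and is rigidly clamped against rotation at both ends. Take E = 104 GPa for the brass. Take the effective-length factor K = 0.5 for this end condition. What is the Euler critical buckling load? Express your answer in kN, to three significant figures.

Weak-axis I_min = (h_o·b_o³ − h_i·b_i³)/12 with b_o = 35.5, b_i = 26.50 mm (shorter outer/inner sides).
I_min = (64.1×35.5³ − 55.10×26.50³)/12 = 1.535×10^5 mm⁴
I = 1.535×10^5 mm⁴ = 1.535×10^-7 m⁴
Effective length L_e = K·L = 0.5 × 3.57 = 1.785 m
P_cr = π²EI / L_e² = π² × 104×10⁹ × 1.535×10^-7 / 1.785² = 4.946×10^4 N

P_cr ≈ 49.5 kN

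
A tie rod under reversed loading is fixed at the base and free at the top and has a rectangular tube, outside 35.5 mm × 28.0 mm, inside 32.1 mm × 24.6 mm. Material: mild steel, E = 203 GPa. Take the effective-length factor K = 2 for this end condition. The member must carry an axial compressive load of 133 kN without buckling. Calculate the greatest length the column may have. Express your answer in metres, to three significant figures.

Weak-axis I_min = (h_o·b_o³ − h_i·b_i³)/12 with b_o = 28.0, b_i = 24.60 mm (shorter outer/inner sides).
I_min = (35.5×28.0³ − 32.10×24.60³)/12 = 2.512×10^4 mm⁴
I = 2.512×10^-8 m⁴
At the buckling limit P_cr = P = 1.330×10^5 N
From P_cr = π²EI/(K·L)²:  L = (1/K)·√(π²EI/P_cr) = (1/2)·√(π²×2.03×10^11×2.512×10^-8/1.330×10^5)
L = 0.308 m

L_max ≈ 0.308 m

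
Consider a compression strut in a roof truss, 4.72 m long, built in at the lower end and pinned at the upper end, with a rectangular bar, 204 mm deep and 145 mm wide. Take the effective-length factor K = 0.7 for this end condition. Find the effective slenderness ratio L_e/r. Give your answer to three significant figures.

λ ≈ 78.9

Buckling occurs about the weak axis: I_min = h·b³/12 with b = 145 mm (the shorter side).
I_min = 204×145³/12 = 5.183×10^7 mm⁴
A = 2.958×10^4 mm²;  r_min = √(I/A) = √(5.183×10^7/2.958×10^4) = 41.86 mm
L_e = K·L = 0.7 × 4.72 m = 3.304 m = 3304.0 mm
λ = L_e / r_min = 3304.0 / 41.86 = 78.9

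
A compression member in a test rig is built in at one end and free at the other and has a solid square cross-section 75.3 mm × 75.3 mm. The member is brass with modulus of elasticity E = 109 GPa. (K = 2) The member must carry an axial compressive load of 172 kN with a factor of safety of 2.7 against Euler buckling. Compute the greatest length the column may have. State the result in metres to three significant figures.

L_max ≈ 1.25 m

I = a⁴/12 = 75.3⁴/12 = 2.679×10^6 mm⁴
I = 2.679×10^-6 m⁴
Required critical load P_cr = n·P = 2.7 × 172 = 464.4 kN = 4.644×10^5 N
From P_cr = π²EI/(K·L)²:  L = (1/K)·√(π²EI/P_cr) = (1/2)·√(π²×1.09×10^11×2.679×10^-6/4.644×10^5)
L = 1.25 m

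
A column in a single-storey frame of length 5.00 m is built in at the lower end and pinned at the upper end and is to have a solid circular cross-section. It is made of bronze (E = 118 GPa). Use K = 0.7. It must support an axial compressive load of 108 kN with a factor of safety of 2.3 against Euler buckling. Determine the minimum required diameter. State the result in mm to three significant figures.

d ≈ 85.4 mm

Required P_cr = n·P = 2.3 × 108 = 248.4 kN
L_e = K·L = 0.7 × 5.00 = 3.500 m
Required I = P_cr·L_e²/(π²E) = 2.484×10^5 × 3.500² / (π² × 1.18×10^11) = 2.613×10^-6 m⁴
I_req = 2.613×10^6 mm⁴
Solid circle: I = πd⁴/64  ⇒  d = (64I/π)^(1/4) = (64×2.613×10^6/π)^(1/4) = 85.4 mm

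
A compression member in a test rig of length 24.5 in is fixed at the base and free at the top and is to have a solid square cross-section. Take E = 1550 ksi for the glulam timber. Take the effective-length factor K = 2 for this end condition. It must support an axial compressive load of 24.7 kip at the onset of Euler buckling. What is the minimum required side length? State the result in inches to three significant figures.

L_e = K·L = 2 × 24.5 = 49.00 in
Required I = P_cr·L_e²/(π²E) = 2.470×10^4 × 49.00² / (π² × 1.55×10^6) = 3.877 in⁴
Solid square: I = a⁴/12  ⇒  a = (12I)^(1/4) = (12×3.877)^(1/4) = 2.61 in

a ≈ 2.61 in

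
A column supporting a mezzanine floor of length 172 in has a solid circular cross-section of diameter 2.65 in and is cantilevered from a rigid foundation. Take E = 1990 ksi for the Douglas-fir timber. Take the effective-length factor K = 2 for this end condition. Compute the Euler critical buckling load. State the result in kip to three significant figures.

I = πd⁴/64 = π×2.65⁴/64 = 2.421 in⁴
Effective length L_e = K·L = 2 × 172 = 344.0 in
P_cr = π²EI / L_e² = π² × 1990×10³ × 2.421 / 344.0² = 401.8 lb

P_cr ≈ 0.402 kip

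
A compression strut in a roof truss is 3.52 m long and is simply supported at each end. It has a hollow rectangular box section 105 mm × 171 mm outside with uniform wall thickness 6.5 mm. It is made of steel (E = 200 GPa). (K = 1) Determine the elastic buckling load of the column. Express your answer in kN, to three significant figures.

Inner dimensions: h_i = 171 − 2×6.5 = 158.0 mm, b_i = 105 − 2×6.5 = 92.00 mm
Weak-axis I_min = (h_o·b_o³ − h_i·b_i³)/12 with b_o = 105, b_i = 92.00 mm (shorter outer/inner sides).
I_min = (171×105³ − 158.0×92.00³)/12 = 6.243×10^6 mm⁴
I = 6.243×10^6 mm⁴ = 6.243×10^-6 m⁴
Effective length L_e = K·L = 1 × 3.52 = 3.520 m
P_cr = π²EI / L_e² = π² × 200×10⁹ × 6.243×10^-6 / 3.520² = 9.946×10^5 N

P_cr ≈ 995 kN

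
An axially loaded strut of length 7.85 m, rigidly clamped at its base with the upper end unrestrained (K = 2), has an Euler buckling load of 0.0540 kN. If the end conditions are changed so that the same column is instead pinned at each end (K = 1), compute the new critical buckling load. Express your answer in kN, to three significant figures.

P_cr ≈ 0.216 kN

P_cr ∝ 1/K², so P_cr,new = P_cr,old × (K_old/K_new)² = 0.0540 × (2/1)²
= 0.0540 × 4.000 = 0.216 kN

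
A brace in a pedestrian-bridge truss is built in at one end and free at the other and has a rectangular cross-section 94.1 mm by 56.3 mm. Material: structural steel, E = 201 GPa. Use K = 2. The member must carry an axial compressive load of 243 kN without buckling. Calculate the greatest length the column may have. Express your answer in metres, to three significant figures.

L_max ≈ 1.69 m

Buckling occurs about the weak axis: I_min = h·b³/12 with b = 56.3 mm (the shorter side).
I_min = 94.1×56.3³/12 = 1.399×10^6 mm⁴
I = 1.399×10^-6 m⁴
At the buckling limit P_cr = P = 2.430×10^5 N
From P_cr = π²EI/(K·L)²:  L = (1/K)·√(π²EI/P_cr) = (1/2)·√(π²×2.01×10^11×1.399×10^-6/2.430×10^5)
L = 1.69 m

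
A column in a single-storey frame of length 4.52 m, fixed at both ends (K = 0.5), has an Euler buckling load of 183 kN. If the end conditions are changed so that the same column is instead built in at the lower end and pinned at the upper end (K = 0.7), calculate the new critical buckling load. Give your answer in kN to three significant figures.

P_cr ∝ 1/K², so P_cr,new = P_cr,old × (K_old/K_new)² = 183 × (0.5/0.7)²
= 183 × 0.5102 = 93.4 kN

P_cr ≈ 93.4 kN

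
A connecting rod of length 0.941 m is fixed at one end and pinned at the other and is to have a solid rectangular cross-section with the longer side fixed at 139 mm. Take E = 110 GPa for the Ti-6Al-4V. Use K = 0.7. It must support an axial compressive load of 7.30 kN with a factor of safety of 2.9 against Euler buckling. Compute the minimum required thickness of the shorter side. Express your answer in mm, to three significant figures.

b ≈ 9.01 mm

Required P_cr = n·P = 2.9 × 7.30 = 21.17 kN
L_e = K·L = 0.7 × 0.941 = 0.6587 m
Required I = P_cr·L_e²/(π²E) = 2.117×10^4 × 0.6587² / (π² × 1.10×10^11) = 8.461×10^-9 m⁴
I_req = 8.461×10^3 mm⁴
Rectangle, weak axis: I_min = h·b³/12 with h = 139 mm fixed  ⇒  b = (12I/h)^(1/3) = 9.01 mm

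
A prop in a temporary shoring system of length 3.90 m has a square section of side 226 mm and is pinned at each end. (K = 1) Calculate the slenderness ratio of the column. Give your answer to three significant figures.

λ ≈ 59.8

For a square r = a/√12 = 226/√12 = 65.24 mm
L_e = K·L = 1 × 3.90 m = 3.900 m = 3900.0 mm
λ = L_e / r_min = 3900.0 / 65.24 = 59.8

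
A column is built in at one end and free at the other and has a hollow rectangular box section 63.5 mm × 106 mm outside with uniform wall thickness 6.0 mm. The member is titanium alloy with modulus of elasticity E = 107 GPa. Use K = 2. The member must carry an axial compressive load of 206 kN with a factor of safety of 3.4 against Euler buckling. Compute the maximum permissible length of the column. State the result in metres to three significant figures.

Inner dimensions: h_i = 106 − 2×6.0 = 94.00 mm, b_i = 63.5 − 2×6.0 = 51.50 mm
Weak-axis I_min = (h_o·b_o³ − h_i·b_i³)/12 with b_o = 63.5, b_i = 51.50 mm (shorter outer/inner sides).
I_min = (106×63.5³ − 94.00×51.50³)/12 = 1.192×10^6 mm⁴
I = 1.192×10^-6 m⁴
Required critical load P_cr = n·P = 3.4 × 206 = 700.4 kN = 7.004×10^5 N
From P_cr = π²EI/(K·L)²:  L = (1/K)·√(π²EI/P_cr) = (1/2)·√(π²×1.07×10^11×1.192×10^-6/7.004×10^5)
L = 0.670 m

L_max ≈ 0.670 m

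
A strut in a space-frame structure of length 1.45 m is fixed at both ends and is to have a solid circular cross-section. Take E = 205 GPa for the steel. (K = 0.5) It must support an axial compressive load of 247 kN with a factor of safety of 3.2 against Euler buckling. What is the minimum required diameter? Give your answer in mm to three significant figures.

d ≈ 45.2 mm

Required P_cr = n·P = 3.2 × 247 = 790.4 kN
L_e = K·L = 0.5 × 1.45 = 0.7250 m
Required I = P_cr·L_e²/(π²E) = 7.904×10^5 × 0.7250² / (π² × 2.05×10^11) = 2.053×10^-7 m⁴
I_req = 2.053×10^5 mm⁴
Solid circle: I = πd⁴/64  ⇒  d = (64I/π)^(1/4) = (64×2.053×10^5/π)^(1/4) = 45.2 mm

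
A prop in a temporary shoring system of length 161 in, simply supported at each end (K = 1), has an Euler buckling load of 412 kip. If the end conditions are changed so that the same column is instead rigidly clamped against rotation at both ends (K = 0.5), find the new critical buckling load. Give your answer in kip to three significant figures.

P_cr ∝ 1/K², so P_cr,new = P_cr,old × (K_old/K_new)² = 412 × (1/0.5)²
= 412 × 4.000 = 1650 kip

P_cr ≈ 1650 kip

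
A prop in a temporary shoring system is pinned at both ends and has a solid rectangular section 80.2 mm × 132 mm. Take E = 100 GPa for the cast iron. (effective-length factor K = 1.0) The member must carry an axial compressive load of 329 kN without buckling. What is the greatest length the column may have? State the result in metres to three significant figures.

L_max ≈ 4.13 m

Buckling occurs about the weak axis: I_min = h·b³/12 with b = 80.2 mm (the shorter side).
I_min = 132×80.2³/12 = 5.674×10^6 mm⁴
I = 5.674×10^-6 m⁴
At the buckling limit P_cr = P = 3.290×10^5 N
From P_cr = π²EI/(K·L)²:  L = (1/K)·√(π²EI/P_cr) = (1/1)·√(π²×1.00×10^11×5.674×10^-6/3.290×10^5)
L = 4.13 m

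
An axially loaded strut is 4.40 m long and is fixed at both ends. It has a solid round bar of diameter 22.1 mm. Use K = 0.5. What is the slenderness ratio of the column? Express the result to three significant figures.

λ ≈ 398

For a solid circle r = d/4 = 22.1/4 = 5.525 mm
L_e = K·L = 0.5 × 4.40 m = 2.200 m = 2200.0 mm
λ = L_e / r_min = 2200.0 / 5.525 = 398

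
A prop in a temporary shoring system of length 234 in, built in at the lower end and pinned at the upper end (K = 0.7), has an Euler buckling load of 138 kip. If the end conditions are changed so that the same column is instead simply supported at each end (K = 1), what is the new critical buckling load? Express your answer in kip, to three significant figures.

P_cr ≈ 67.6 kip

P_cr ∝ 1/K², so P_cr,new = P_cr,old × (K_old/K_new)² = 138 × (0.7/1)²
= 138 × 0.4900 = 67.6 kip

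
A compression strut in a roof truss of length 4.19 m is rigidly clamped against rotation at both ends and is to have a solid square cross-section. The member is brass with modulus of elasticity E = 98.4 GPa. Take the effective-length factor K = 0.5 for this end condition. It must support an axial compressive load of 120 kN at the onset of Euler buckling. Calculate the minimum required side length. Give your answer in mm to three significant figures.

L_e = K·L = 0.5 × 4.19 = 2.095 m
Required I = P_cr·L_e²/(π²E) = 1.200×10^5 × 2.095² / (π² × 9.84×10^10) = 5.423×10^-7 m⁴
I_req = 5.423×10^5 mm⁴
Solid square: I = a⁴/12  ⇒  a = (12I)^(1/4) = (12×5.423×10^5)^(1/4) = 50.5 mm

a ≈ 50.5 mm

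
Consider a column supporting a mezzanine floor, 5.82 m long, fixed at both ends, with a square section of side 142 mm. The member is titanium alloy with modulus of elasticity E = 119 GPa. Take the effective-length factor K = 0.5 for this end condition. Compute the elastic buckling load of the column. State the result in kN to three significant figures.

P_cr ≈ 4700 kN

I = a⁴/12 = 142⁴/12 = 3.388×10^7 mm⁴
I = 3.388×10^7 mm⁴ = 3.388×10^-5 m⁴
Effective length L_e = K·L = 0.5 × 5.82 = 2.910 m
P_cr = π²EI / L_e² = π² × 119×10⁹ × 3.388×10^-5 / 2.910² = 4.699×10^6 N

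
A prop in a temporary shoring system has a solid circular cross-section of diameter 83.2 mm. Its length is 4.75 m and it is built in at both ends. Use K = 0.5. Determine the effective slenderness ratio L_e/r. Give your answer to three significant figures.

For a solid circle r = d/4 = 83.2/4 = 20.80 mm
L_e = K·L = 0.5 × 4.75 m = 2.375 m = 2375.0 mm
λ = L_e / r_min = 2375.0 / 20.80 = 114

λ ≈ 114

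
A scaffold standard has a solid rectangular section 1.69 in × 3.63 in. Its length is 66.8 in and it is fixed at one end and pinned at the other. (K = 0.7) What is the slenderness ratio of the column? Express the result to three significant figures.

λ ≈ 95.8

For a rectangle r_min = b/√12 = 1.69/√12 = 0.4879 in
L_e = K·L = 0.7 × 66.8 = 46.76 in
λ = L_e / r_min = 46.760 / 0.4879 = 95.8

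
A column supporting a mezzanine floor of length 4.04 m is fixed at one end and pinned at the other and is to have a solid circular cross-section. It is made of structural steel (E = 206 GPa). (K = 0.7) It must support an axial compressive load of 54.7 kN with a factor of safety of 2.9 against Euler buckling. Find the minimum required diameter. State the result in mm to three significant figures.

Required P_cr = n·P = 2.9 × 54.7 = 158.6 kN
L_e = K·L = 0.7 × 4.04 = 2.828 m
Required I = P_cr·L_e²/(π²E) = 1.586×10^5 × 2.828² / (π² × 2.06×10^11) = 6.240×10^-7 m⁴
I_req = 6.240×10^5 mm⁴
Solid circle: I = πd⁴/64  ⇒  d = (64I/π)^(1/4) = (64×6.240×10^5/π)^(1/4) = 59.7 mm

d ≈ 59.7 mm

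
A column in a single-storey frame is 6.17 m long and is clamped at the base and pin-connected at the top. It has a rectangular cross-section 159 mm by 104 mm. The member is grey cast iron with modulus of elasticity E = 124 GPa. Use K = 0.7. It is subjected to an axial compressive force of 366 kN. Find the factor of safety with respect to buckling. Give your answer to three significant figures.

n ≈ 2.67

Buckling occurs about the weak axis: I_min = h·b³/12 with b = 104 mm (the shorter side).
I_min = 159×104³/12 = 1.490×10^7 mm⁴
I = 1.490×10^7 mm⁴ = 1.490×10^-5 m⁴
Effective length L_e = K·L = 0.7 × 6.17 = 4.319 m
P_cr = π²EI / L_e² = π² × 124×10⁹ × 1.490×10^-5 / 4.319² = 9.778×10^5 N
Factor of safety n = P_cr / P = 977.85 / 366 = 2.67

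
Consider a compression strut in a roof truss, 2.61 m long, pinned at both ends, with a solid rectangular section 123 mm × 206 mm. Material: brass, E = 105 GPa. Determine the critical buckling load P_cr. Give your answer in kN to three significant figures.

Buckling occurs about the weak axis: I_min = h·b³/12 with b = 123 mm (the shorter side).
I_min = 206×123³/12 = 3.194×10^7 mm⁴
I = 3.194×10^7 mm⁴ = 3.194×10^-5 m⁴
Effective length L_e = K·L = 1 × 2.61 = 2.610 m
P_cr = π²EI / L_e² = π² × 105×10⁹ × 3.194×10^-5 / 2.610² = 4.860×10^6 N

P_cr ≈ 4860 kN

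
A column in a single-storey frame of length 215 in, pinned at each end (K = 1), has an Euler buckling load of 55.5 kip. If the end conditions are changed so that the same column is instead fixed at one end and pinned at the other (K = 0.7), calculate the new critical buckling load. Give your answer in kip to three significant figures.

P_cr ∝ 1/K², so P_cr,new = P_cr,old × (K_old/K_new)² = 55.5 × (1/0.7)²
= 55.5 × 2.041 = 113 kip

P_cr ≈ 113 kip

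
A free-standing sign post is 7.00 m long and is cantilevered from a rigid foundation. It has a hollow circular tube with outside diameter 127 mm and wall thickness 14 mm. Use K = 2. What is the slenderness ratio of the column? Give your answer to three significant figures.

λ ≈ 348

Inner diameter d_i = 127 − 2×14 = 99.00 mm
I = π(d_o⁴ − d_i⁴)/64 = π(127⁴ − 99.00⁴)/64 = 8.055×10^6 mm⁴
A = 4.970×10^3 mm²;  r_min = √(I/A) = √(8.055×10^6/4.970×10^3) = 40.26 mm
L_e = K·L = 2 × 7.00 m = 14.00 m = 14000 mm
λ = L_e / r_min = 14000 / 40.26 = 348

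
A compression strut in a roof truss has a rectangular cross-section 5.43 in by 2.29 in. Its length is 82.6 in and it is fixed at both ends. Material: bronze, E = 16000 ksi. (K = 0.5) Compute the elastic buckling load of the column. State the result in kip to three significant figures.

Buckling occurs about the weak axis: I_min = h·b³/12 with b = 2.29 in (the shorter side).
I_min = 5.43×2.29³/12 = 5.434 in⁴
Effective length L_e = K·L = 0.5 × 82.6 = 41.30 in
P_cr = π²EI / L_e² = π² × 16000×10³ × 5.434 / 41.30² = 5.031×10^5 lb

P_cr ≈ 503 kip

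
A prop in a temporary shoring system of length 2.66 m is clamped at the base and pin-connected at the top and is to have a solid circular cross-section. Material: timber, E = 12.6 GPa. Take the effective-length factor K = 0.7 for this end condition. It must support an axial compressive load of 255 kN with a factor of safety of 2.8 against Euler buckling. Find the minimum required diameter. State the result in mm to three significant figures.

Required P_cr = n·P = 2.8 × 255 = 714.0 kN
L_e = K·L = 0.7 × 2.66 = 1.862 m
Required I = P_cr·L_e²/(π²E) = 7.140×10^5 × 1.862² / (π² × 1.26×10^10) = 1.991×10^-5 m⁴
I_req = 1.991×10^7 mm⁴
Solid circle: I = πd⁴/64  ⇒  d = (64I/π)^(1/4) = (64×1.991×10^7/π)^(1/4) = 142 mm

d ≈ 142 mm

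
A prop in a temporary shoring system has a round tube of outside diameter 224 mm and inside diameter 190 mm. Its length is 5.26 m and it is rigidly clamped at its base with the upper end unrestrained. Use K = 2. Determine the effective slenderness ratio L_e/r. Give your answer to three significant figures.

λ ≈ 143

d_o = 224 mm, d_i = 190 mm
I = π(d_o⁴ − d_i⁴)/64 = π(224⁴ − 190.0⁴)/64 = 5.961×10^7 mm⁴
A = 1.106×10^4 mm²;  r_min = √(I/A) = √(5.961×10^7/1.106×10^4) = 73.43 mm
L_e = K·L = 2 × 5.26 m = 10.52 m = 10520 mm
λ = L_e / r_min = 10520 / 73.43 = 143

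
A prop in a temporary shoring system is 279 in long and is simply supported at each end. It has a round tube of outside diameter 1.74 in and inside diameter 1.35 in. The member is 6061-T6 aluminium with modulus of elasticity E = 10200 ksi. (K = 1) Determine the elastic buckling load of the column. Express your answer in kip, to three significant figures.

d_o = 1.74 in, d_i = 1.35 in
I = π(d_o⁴ − d_i⁴)/64 = π(1.74⁴ − 1.350⁴)/64 = 0.2869 in⁴
Effective length L_e = K·L = 1 × 279 = 279.0 in
P_cr = π²EI / L_e² = π² × 10200×10³ × 0.2869 / 279.0² = 371.1 lb

P_cr ≈ 0.371 kip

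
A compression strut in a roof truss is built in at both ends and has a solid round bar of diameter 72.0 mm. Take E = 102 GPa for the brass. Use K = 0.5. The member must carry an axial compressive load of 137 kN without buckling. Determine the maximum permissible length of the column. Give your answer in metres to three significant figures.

I = πd⁴/64 = π×72.0⁴/64 = 1.319×10^6 mm⁴
I = 1.319×10^-6 m⁴
At the buckling limit P_cr = P = 1.370×10^5 N
From P_cr = π²EI/(K·L)²:  L = (1/K)·√(π²EI/P_cr) = (1/0.5)·√(π²×1.02×10^11×1.319×10^-6/1.370×10^5)
L = 6.23 m

L_max ≈ 6.23 m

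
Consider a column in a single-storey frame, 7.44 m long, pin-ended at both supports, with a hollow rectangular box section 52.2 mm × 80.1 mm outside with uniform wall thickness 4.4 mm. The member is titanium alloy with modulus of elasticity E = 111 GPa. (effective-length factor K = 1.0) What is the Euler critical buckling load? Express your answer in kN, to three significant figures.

P_cr ≈ 9.18 kN

Inner dimensions: h_i = 80.1 − 2×4.4 = 71.30 mm, b_i = 52.2 − 2×4.4 = 43.40 mm
Weak-axis I_min = (h_o·b_o³ − h_i·b_i³)/12 with b_o = 52.2, b_i = 43.40 mm (shorter outer/inner sides).
I_min = (80.1×52.2³ − 71.30×43.40³)/12 = 4.637×10^5 mm⁴
I = 4.637×10^5 mm⁴ = 4.637×10^-7 m⁴
Effective length L_e = K·L = 1 × 7.44 = 7.440 m
P_cr = π²EI / L_e² = π² × 111×10⁹ × 4.637×10^-7 / 7.440² = 9.178×10^3 N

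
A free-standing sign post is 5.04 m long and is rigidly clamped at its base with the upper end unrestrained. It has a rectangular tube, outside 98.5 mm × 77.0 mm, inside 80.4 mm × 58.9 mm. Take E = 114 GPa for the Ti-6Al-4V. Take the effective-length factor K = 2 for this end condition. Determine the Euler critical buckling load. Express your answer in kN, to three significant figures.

Weak-axis I_min = (h_o·b_o³ − h_i·b_i³)/12 with b_o = 77.0, b_i = 58.90 mm (shorter outer/inner sides).
I_min = (98.5×77.0³ − 80.40×58.90³)/12 = 2.378×10^6 mm⁴
I = 2.378×10^6 mm⁴ = 2.378×10^-6 m⁴
Effective length L_e = K·L = 2 × 5.04 = 10.08 m
P_cr = π²EI / L_e² = π² × 114×10⁹ × 2.378×10^-6 / 10.08² = 2.634×10^4 N

P_cr ≈ 26.3 kN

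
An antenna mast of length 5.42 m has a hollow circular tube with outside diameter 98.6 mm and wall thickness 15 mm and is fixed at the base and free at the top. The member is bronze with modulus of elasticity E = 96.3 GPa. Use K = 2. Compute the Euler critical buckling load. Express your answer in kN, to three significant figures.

Inner diameter d_i = 98.6 − 2×15 = 68.60 mm
I = π(d_o⁴ − d_i⁴)/64 = π(98.6⁴ − 68.60⁴)/64 = 3.552×10^6 mm⁴
I = 3.552×10^6 mm⁴ = 3.552×10^-6 m⁴
Effective length L_e = K·L = 2 × 5.42 = 10.84 m
P_cr = π²EI / L_e² = π² × 96.3×10⁹ × 3.552×10^-6 / 10.84² = 2.873×10^4 N

P_cr ≈ 28.7 kN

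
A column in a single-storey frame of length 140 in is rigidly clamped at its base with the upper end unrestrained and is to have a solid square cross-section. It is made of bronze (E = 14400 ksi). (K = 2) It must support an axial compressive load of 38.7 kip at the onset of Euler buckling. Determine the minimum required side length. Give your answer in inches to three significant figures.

L_e = K·L = 2 × 140 = 280.0 in
Required I = P_cr·L_e²/(π²E) = 3.870×10^4 × 280.0² / (π² × 1.44×10^7) = 21.35 in⁴
Solid square: I = a⁴/12  ⇒  a = (12I)^(1/4) = (12×21.35)^(1/4) = 4.00 in

a ≈ 4.00 in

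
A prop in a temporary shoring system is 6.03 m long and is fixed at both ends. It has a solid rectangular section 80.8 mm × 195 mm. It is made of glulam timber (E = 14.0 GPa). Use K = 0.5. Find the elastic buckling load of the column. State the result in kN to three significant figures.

Buckling occurs about the weak axis: I_min = h·b³/12 with b = 80.8 mm (the shorter side).
I_min = 195×80.8³/12 = 8.572×10^6 mm⁴
I = 8.572×10^6 mm⁴ = 8.572×10^-6 m⁴
Effective length L_e = K·L = 0.5 × 6.03 = 3.015 m
P_cr = π²EI / L_e² = π² × 14.0×10⁹ × 8.572×10^-6 / 3.015² = 1.303×10^5 N

P_cr ≈ 130 kN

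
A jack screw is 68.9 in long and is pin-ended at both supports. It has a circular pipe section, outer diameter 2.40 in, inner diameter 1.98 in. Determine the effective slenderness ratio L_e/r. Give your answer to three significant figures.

d_o = 2.40 in, d_i = 1.98 in
I = π(d_o⁴ − d_i⁴)/64 = π(2.40⁴ − 1.980⁴)/64 = 0.8742 in⁴
A = 1.445 in²;  r_min = √(I/A) = √(0.8742/1.445) = 0.7778 in
L_e = K·L = 1 × 68.9 = 68.90 in
λ = L_e / r_min = 68.900 / 0.7778 = 88.6

λ ≈ 88.6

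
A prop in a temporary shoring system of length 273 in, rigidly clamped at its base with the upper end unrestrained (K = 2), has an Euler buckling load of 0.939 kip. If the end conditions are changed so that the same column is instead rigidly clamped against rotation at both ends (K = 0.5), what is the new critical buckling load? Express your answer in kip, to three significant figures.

P_cr ∝ 1/K², so P_cr,new = P_cr,old × (K_old/K_new)² = 0.939 × (2/0.5)²
= 0.939 × 16.00 = 15.0 kip

P_cr ≈ 15.0 kip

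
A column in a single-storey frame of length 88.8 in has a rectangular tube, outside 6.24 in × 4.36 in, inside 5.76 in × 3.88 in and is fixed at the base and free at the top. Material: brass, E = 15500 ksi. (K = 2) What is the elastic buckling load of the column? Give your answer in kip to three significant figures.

Weak-axis I_min = (h_o·b_o³ − h_i·b_i³)/12 with b_o = 4.36, b_i = 3.880 in (shorter outer/inner sides).
I_min = (6.24×4.36³ − 5.760×3.880³)/12 = 15.06 in⁴
Effective length L_e = K·L = 2 × 88.8 = 177.6 in
P_cr = π²EI / L_e² = π² × 15500×10³ × 15.06 / 177.6² = 7.305×10^4 lb

P_cr ≈ 73.0 kip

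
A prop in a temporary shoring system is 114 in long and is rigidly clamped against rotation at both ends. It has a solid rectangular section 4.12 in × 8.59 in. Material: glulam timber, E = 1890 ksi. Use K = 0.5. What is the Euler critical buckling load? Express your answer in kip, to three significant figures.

P_cr ≈ 287 kip

Buckling occurs about the weak axis: I_min = h·b³/12 with b = 4.12 in (the shorter side).
I_min = 8.59×4.12³/12 = 50.06 in⁴
Effective length L_e = K·L = 0.5 × 114 = 57.00 in
P_cr = π²EI / L_e² = π² × 1890×10³ × 50.06 / 57.00² = 2.874×10^5 lb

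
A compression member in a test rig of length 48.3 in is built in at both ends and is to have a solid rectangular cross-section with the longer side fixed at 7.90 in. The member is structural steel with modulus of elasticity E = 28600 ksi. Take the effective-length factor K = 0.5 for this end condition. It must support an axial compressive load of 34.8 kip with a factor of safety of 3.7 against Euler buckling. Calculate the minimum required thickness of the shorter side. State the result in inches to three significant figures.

b ≈ 0.739 in

Required P_cr = n·P = 3.7 × 34.8 = 128.8 kip
L_e = K·L = 0.5 × 48.3 = 24.15 in
Required I = P_cr·L_e²/(π²E) = 1.288×10^5 × 24.15² / (π² × 2.86×10^7) = 0.2660 in⁴
Rectangle, weak axis: I_min = h·b³/12 with h = 7.90 in fixed  ⇒  b = (12I/h)^(1/3) = 0.739 in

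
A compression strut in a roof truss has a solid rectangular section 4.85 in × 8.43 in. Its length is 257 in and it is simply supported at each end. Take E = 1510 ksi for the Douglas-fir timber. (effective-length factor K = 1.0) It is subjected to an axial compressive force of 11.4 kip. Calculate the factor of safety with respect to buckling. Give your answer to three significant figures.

n ≈ 1.59

Buckling occurs about the weak axis: I_min = h·b³/12 with b = 4.85 in (the shorter side).
I_min = 8.43×4.85³/12 = 80.14 in⁴
Effective length L_e = K·L = 1 × 257 = 257.0 in
P_cr = π²EI / L_e² = π² × 1510×10³ × 80.14 / 257.0² = 1.808×10^4 lb
Factor of safety n = P_cr / P = 18.083 / 11.4 = 1.59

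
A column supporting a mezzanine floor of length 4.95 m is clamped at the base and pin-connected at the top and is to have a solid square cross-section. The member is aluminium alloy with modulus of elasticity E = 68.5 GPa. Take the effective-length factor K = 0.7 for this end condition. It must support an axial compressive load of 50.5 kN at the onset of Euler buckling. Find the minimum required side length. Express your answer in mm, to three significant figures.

L_e = K·L = 0.7 × 4.95 = 3.465 m
Required I = P_cr·L_e²/(π²E) = 5.050×10^4 × 3.465² / (π² × 6.85×10^10) = 8.968×10^-7 m⁴
I_req = 8.968×10^5 mm⁴
Solid square: I = a⁴/12  ⇒  a = (12I)^(1/4) = (12×8.968×10^5)^(1/4) = 57.3 mm

a ≈ 57.3 mm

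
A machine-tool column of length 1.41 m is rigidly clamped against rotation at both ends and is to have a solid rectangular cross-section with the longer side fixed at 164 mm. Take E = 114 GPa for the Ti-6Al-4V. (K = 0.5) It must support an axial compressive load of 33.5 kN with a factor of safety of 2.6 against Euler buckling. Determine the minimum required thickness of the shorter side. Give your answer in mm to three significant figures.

b ≈ 14.1 mm

Required P_cr = n·P = 2.6 × 33.5 = 87.10 kN
L_e = K·L = 0.5 × 1.41 = 0.7050 m
Required I = P_cr·L_e²/(π²E) = 8.710×10^4 × 0.7050² / (π² × 1.14×10^11) = 3.848×10^-8 m⁴
I_req = 3.848×10^4 mm⁴
Rectangle, weak axis: I_min = h·b³/12 with h = 164 mm fixed  ⇒  b = (12I/h)^(1/3) = 14.1 mm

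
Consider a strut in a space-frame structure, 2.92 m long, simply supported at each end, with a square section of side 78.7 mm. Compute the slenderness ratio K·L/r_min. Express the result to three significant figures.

I = a⁴/12 = 78.7⁴/12 = 3.197×10^6 mm⁴
A = 6.194×10^3 mm²;  r_min = √(I/A) = √(3.197×10^6/6.194×10^3) = 22.72 mm
L_e = K·L = 1 × 2.92 m = 2.920 m = 2920.0 mm
λ = L_e / r_min = 2920.0 / 22.72 = 129

λ ≈ 129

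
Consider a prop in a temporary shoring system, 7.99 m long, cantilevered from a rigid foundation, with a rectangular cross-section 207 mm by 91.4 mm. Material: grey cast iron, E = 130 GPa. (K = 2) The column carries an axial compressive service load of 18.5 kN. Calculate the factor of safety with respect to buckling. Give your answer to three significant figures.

Buckling occurs about the weak axis: I_min = h·b³/12 with b = 91.4 mm (the shorter side).
I_min = 207×91.4³/12 = 1.317×10^7 mm⁴
I = 1.317×10^7 mm⁴ = 1.317×10^-5 m⁴
Effective length L_e = K·L = 2 × 7.99 = 15.98 m
P_cr = π²EI / L_e² = π² × 130×10⁹ × 1.317×10^-5 / 15.98² = 6.618×10^4 N
Factor of safety n = P_cr / P = 66.179 / 18.5 = 3.58

n ≈ 3.58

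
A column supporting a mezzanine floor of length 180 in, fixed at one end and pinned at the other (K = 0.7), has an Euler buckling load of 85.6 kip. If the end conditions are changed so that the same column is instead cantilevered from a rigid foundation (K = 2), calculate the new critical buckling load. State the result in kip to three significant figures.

P_cr ∝ 1/K², so P_cr,new = P_cr,old × (K_old/K_new)² = 85.6 × (0.7/2)²
= 85.6 × 0.1225 = 10.5 kip

P_cr ≈ 10.5 kip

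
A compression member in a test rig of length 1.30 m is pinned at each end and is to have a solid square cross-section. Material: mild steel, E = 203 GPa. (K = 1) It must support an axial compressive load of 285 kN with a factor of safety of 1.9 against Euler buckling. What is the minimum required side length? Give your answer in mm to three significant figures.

Required P_cr = n·P = 1.9 × 285 = 541.5 kN
L_e = K·L = 1 × 1.30 = 1.300 m
Required I = P_cr·L_e²/(π²E) = 5.415×10^5 × 1.300² / (π² × 2.03×10^11) = 4.568×10^-7 m⁴
I_req = 4.568×10^5 mm⁴
Solid square: I = a⁴/12  ⇒  a = (12I)^(1/4) = (12×4.568×10^5)^(1/4) = 48.4 mm

a ≈ 48.4 mm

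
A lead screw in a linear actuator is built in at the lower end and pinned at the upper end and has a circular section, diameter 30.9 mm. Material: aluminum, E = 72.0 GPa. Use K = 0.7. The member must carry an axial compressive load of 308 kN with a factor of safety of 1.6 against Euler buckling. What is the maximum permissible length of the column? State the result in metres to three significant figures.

L_max ≈ 0.363 m

I = πd⁴/64 = π×30.9⁴/64 = 4.475×10^4 mm⁴
I = 4.475×10^-8 m⁴
Required critical load P_cr = n·P = 1.6 × 308 = 492.8 kN = 4.928×10^5 N
From P_cr = π²EI/(K·L)²:  L = (1/K)·√(π²EI/P_cr) = (1/0.7)·√(π²×7.20×10^10×4.475×10^-8/4.928×10^5)
L = 0.363 m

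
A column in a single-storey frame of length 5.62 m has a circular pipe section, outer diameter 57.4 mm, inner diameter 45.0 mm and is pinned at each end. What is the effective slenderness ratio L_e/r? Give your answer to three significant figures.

d_o = 57.4 mm, d_i = 45.0 mm
I = π(d_o⁴ − d_i⁴)/64 = π(57.4⁴ − 45.00⁴)/64 = 3.316×10^5 mm⁴
A = 997.3 mm²;  r_min = √(I/A) = √(3.316×10^5/997.3) = 18.23 mm
L_e = K·L = 1 × 5.62 m = 5.620 m = 5620.0 mm
λ = L_e / r_min = 5620.0 / 18.23 = 308

λ ≈ 308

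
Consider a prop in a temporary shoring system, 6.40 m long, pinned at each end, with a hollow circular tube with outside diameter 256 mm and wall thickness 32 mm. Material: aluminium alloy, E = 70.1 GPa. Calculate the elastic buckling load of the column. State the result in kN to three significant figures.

P_cr ≈ 2430 kN

Inner diameter d_i = 256 − 2×32 = 192.0 mm
I = π(d_o⁴ − d_i⁴)/64 = π(256⁴ − 192.0⁴)/64 = 1.441×10^8 mm⁴
I = 1.441×10^8 mm⁴ = 1.441×10^-4 m⁴
Effective length L_e = K·L = 1 × 6.40 = 6.400 m
P_cr = π²EI / L_e² = π² × 70.1×10⁹ × 1.441×10^-4 / 6.400² = 2.434×10^6 N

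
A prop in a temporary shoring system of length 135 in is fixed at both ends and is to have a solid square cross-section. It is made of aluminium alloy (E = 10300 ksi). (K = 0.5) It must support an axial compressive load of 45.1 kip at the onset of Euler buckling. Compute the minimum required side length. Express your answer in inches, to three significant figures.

a ≈ 2.22 in

L_e = K·L = 0.5 × 135 = 67.50 in
Required I = P_cr·L_e²/(π²E) = 4.510×10^4 × 67.50² / (π² × 1.03×10^7) = 2.021 in⁴
Solid square: I = a⁴/12  ⇒  a = (12I)^(1/4) = (12×2.021)^(1/4) = 2.22 in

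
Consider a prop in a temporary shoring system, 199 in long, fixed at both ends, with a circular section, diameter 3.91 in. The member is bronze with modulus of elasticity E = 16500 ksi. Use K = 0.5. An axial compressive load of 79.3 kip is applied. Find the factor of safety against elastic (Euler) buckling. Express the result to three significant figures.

I = πd⁴/64 = π×3.91⁴/64 = 11.47 in⁴
Effective length L_e = K·L = 0.5 × 199 = 99.50 in
P_cr = π²EI / L_e² = π² × 16500×10³ × 11.47 / 99.50² = 1.887×10^5 lb
Factor of safety n = P_cr / P = 188.72 / 79.3 = 2.38

n ≈ 2.38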